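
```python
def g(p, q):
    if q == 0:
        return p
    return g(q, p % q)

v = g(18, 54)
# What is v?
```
Call trace:
g(p=18, q=54)
  g(p=54, q=18)
    g(p=18, q=0)
    -> return 18
  -> return 18
-> return 18

Final answer: 18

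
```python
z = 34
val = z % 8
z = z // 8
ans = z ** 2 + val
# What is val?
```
Trace:
  z=34
  z=34, val=2
  z=4, val=2
  z=4, val=2, ans=18

Final answer: 2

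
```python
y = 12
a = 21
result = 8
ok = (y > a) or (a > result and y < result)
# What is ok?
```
Trace:
  y=12
  y=12, a=21
  y=12, a=21, result=8
  y=12, a=21, result=8, ok=False

Final answer: False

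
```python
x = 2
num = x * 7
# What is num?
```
Trace:
  x=2
  x=2, num=14

Final answer: 14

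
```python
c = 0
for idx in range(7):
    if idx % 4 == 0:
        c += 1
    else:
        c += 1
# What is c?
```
Trace:
  c=0
  c=1, idx=0
  c=2, idx=1
  c=3, idx=2
  c=4, idx=3
  c=5, idx=4
  c=6, idx=5
  c=7, idx=6

Final answer: 7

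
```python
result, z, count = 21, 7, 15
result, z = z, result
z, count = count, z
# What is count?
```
Trace:
  result=21, z=7, count=15
  result=7, z=21, count=15
  result=7, z=15, count=21

Final answer: 21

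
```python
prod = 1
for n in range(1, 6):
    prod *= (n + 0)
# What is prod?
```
Trace:
  prod=1
  prod=1, n=1
  prod=2, n=2
  prod=6, n=3
  prod=24, n=4
  prod=120, n=5

Final answer: 120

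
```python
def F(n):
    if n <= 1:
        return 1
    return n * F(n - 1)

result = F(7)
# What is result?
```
Call trace:
F(n=7)
  F(n=6)
    F(n=5)
      F(n=4)
        F(n=3)
          F(n=2)
            F(n=1)
            -> return 1
          -> return 2
        -> return 6
      -> return 24
    -> return 120
  -> return 720
-> return 5040

Final answer: 5040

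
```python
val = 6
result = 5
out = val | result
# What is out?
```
Trace:
  val=6
  val=6, result=5
  val=6, result=5, out=7

Final answer: 7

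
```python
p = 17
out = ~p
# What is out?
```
Trace:
  p=17
  p=17, out=-18

Final answer: -18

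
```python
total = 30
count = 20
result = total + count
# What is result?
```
Trace:
  total=30
  total=30, count=20
  total=30, count=20, result=50

Final answer: 50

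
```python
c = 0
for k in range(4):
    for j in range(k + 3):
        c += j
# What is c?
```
Trace:
  c=0
  c=0, k=0, j=0
  c=1, k=0, j=1
  c=3, k=0, j=2
  c=3, k=1, j=0
  c=4, k=1, j=1
  c=6, k=1, j=2
  c=9, k=1, j=3
  c=9, k=2, j=0
  c=10, k=2, j=1
  c=12, k=2, j=2
  c=15, k=2, j=3
  c=19, k=2, j=4
  c=19, k=3, j=0
  c=20, k=3, j=1
  c=22, k=3, j=2
  c=25, k=3, j=3
  c=29, k=3, j=4
  c=34, k=3, j=5

Final answer: 34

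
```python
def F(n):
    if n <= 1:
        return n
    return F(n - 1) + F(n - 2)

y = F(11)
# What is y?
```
Call trace (a repeated sub-call is expanded the first time; later identical calls just restate its return value):
F(n=11)
  F(n=10)
    F(n=9)
      F(n=8)
        F(n=7)
          F(n=6)
            F(n=5)
              F(n=4)
                F(n=3)
                  F(n=2)
                    F(n=1)
                    -> return 1
                    F(n=0)
                    -> return 0
                  -> return 1
                  F(n=1)
                  -> return 1
                -> return 2
                F(n=2) -> return 1  (same call as traced above)
              -> return 3
              F(n=3) -> return 2  (same call as traced above)
            -> return 5
            F(n=4) -> return 3  (same call as traced above)
          -> return 8
          F(n=5) -> return 5  (same call as traced above)
        -> return 13
        F(n=6) -> return 8  (same call as traced above)
      -> return 21
      F(n=7) -> return 13  (same call as traced above)
    -> return 34
    F(n=8) -> return 21  (same call as traced above)
  -> return 55
  F(n=9) -> return 34  (same call as traced above)
-> return 89

Final answer: 89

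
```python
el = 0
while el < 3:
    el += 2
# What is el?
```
Trace:
  el=0
  el=2
  el=4

Final answer: 4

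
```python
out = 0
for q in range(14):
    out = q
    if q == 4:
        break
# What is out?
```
Trace:
  out=0
  out=0, q=0
  out=1, q=1
  out=2, q=2
  out=3, q=3
  out=4, q=4

Final answer: 4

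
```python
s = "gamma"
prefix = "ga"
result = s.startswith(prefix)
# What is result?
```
Trace:
  s='gamma'
  s='gamma', prefix='ga'
  s='gamma', prefix='ga', result=True

Final answer: True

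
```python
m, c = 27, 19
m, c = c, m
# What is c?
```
Trace:
  m=27, c=19
  m=19, c=27

Final answer: 27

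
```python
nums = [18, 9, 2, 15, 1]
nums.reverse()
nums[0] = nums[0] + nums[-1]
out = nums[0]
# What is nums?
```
Trace:
  nums=[18, 9, 2, 15, 1]
  nums=[1, 15, 2, 9, 18]
  nums=[19, 15, 2, 9, 18]
  nums=[19, 15, 2, 9, 18], out=19

Final answer: [19, 15, 2, 9, 18]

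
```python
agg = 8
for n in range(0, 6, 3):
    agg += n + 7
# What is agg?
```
Trace:
  agg=8
  agg=15, n=0
  agg=25, n=3

Final answer: 25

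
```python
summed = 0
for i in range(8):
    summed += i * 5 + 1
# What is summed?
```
Trace:
  summed=0
  summed=1, i=0
  summed=7, i=1
  summed=18, i=2
  summed=34, i=3
  summed=55, i=4
  summed=81, i=5
  summed=112, i=6
  summed=148, i=7

Final answer: 148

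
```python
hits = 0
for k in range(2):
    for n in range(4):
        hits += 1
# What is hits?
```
Trace:
  hits=0
  hits=1, k=0, n=0
  hits=2, k=0, n=1
  hits=3, k=0, n=2
  hits=4, k=0, n=3
  hits=5, k=1, n=0
  hits=6, k=1, n=1
  hits=7, k=1, n=2
  hits=8, k=1, n=3

Final answer: 8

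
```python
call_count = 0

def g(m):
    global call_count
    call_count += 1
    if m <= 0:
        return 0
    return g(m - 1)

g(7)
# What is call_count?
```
Call trace:
g(m=7)
  g(m=6)
    g(m=5)
      g(m=4)
        g(m=3)
          g(m=2)
            g(m=1)
              g(m=0)
              -> return 0
            -> return 0
          -> return 0
        -> return 0
      -> return 0
    -> return 0
  -> return 0
-> return 0

call_count is incremented once per call. g is entered once for each m = 7, 6, 5, 4, 3, 2, 1, 0 (the m <= 0 call returns without recursing), i.e. 7 + 1 calls.
call_count = 8

Final answer: 8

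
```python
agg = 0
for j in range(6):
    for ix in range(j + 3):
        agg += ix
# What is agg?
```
Trace:
  agg=0
  agg=0, j=0, ix=0
  agg=1, j=0, ix=1
  agg=3, j=0, ix=2
  agg=3, j=1, ix=0
  agg=4, j=1, ix=1
  agg=6, j=1, ix=2
  agg=9, j=1, ix=3
  agg=9, j=2, ix=0
  agg=10, j=2, ix=1
  agg=12, j=2, ix=2
  agg=15, j=2, ix=3
  agg=19, j=2, ix=4
  agg=19, j=3, ix=0
  agg=20, j=3, ix=1
  agg=22, j=3, ix=2
  agg=25, j=3, ix=3
  agg=29, j=3, ix=4
  agg=34, j=3, ix=5
  agg=34, j=4, ix=0
  agg=35, j=4, ix=1
  agg=37, j=4, ix=2
  agg=40, j=4, ix=3
  agg=44, j=4, ix=4
  agg=49, j=4, ix=5
  agg=55, j=4, ix=6
  agg=55, j=5, ix=0
  agg=56, j=5, ix=1
  agg=58, j=5, ix=2
  agg=61, j=5, ix=3
  agg=65, j=5, ix=4
  agg=70, j=5, ix=5
  agg=76, j=5, ix=6
  agg=83, j=5, ix=7

Final answer: 83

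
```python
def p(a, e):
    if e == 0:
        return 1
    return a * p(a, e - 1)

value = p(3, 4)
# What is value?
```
Call trace:
p(a=3, e=4)
  p(a=3, e=3)
    p(a=3, e=2)
      p(a=3, e=1)
        p(a=3, e=0)
        -> return 1
      -> return 3
    -> return 9
  -> return 27
-> return 81

Final answer: 81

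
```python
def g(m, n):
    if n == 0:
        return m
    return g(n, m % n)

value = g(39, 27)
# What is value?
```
Call trace:
g(m=39, n=27)
  g(m=27, n=12)
    g(m=12, n=3)
      g(m=3, n=0)
      -> return 3
    -> return 3
  -> return 3
-> return 3

Final answer: 3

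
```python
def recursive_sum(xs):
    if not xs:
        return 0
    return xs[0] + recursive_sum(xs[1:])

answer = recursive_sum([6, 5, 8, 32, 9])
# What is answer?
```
Call trace:
recursive_sum(xs=[6, 5, 8, 32, 9])
  recursive_sum(xs=[5, 8, 32, 9])
    recursive_sum(xs=[8, 32, 9])
      recursive_sum(xs=[32, 9])
        recursive_sum(xs=[9])
          recursive_sum(xs=[])
          -> return 0
        -> return 9
      -> return 41
    -> return 49
  -> return 54
-> return 60

Final answer: 60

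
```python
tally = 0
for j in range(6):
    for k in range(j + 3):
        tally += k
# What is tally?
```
Trace:
  tally=0
  tally=0, j=0, k=0
  tally=1, j=0, k=1
  tally=3, j=0, k=2
  tally=3, j=1, k=0
  tally=4, j=1, k=1
  tally=6, j=1, k=2
  tally=9, j=1, k=3
  tally=9, j=2, k=0
  tally=10, j=2, k=1
  tally=12, j=2, k=2
  tally=15, j=2, k=3
  tally=19, j=2, k=4
  tally=19, j=3, k=0
  tally=20, j=3, k=1
  tally=22, j=3, k=2
  tally=25, j=3, k=3
  tally=29, j=3, k=4
  tally=34, j=3, k=5
  tally=34, j=4, k=0
  tally=35, j=4, k=1
  tally=37, j=4, k=2
  tally=40, j=4, k=3
  tally=44, j=4, k=4
  tally=49, j=4, k=5
  tally=55, j=4, k=6
  tally=55, j=5, k=0
  tally=56, j=5, k=1
  tally=58, j=5, k=2
  tally=61, j=5, k=3
  tally=65, j=5, k=4
  tally=70, j=5, k=5
  tally=76, j=5, k=6
  tally=83, j=5, k=7

Final answer: 83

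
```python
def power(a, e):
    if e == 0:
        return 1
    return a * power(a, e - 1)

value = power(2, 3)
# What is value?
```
Call trace:
power(a=2, e=3)
  power(a=2, e=2)
    power(a=2, e=1)
      power(a=2, e=0)
      -> return 1
    -> return 2
  -> return 4
-> return 8

Final answer: 8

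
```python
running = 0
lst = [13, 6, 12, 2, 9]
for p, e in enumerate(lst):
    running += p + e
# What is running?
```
Trace:
  running=0
  running=13, p=0, e=13
  running=20, p=1, e=6
  running=34, p=2, e=12
  running=39, p=3, e=2
  running=52, p=4, e=9

Final answer: 52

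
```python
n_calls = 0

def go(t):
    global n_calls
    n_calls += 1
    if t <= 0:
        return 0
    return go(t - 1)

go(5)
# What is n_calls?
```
Call trace:
go(t=5)
  go(t=4)
    go(t=3)
      go(t=2)
        go(t=1)
          go(t=0)
          -> return 0
        -> return 0
      -> return 0
    -> return 0
  -> return 0
-> return 0

n_calls is incremented once per call. go is entered once for each t = 5, 4, 3, 2, 1, 0 (the t <= 0 call returns without recursing), i.e. 5 + 1 calls.
n_calls = 6

Final answer: 6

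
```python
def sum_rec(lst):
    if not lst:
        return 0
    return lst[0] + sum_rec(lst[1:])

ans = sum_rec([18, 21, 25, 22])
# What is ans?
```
Call trace:
sum_rec(lst=[18, 21, 25, 22])
  sum_rec(lst=[21, 25, 22])
    sum_rec(lst=[25, 22])
      sum_rec(lst=[22])
        sum_rec(lst=[])
        -> return 0
      -> return 22
    -> return 47
  -> return 68
-> return 86

Final answer: 86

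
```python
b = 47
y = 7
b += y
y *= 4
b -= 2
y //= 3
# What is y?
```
Trace:
  b=47
  b=47, y=7
  b=54, y=7
  b=54, y=28
  b=52, y=28
  b=52, y=9

Final answer: 9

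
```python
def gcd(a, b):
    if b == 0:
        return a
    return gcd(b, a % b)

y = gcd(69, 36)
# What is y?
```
Call trace:
gcd(a=69, b=36)
  gcd(a=36, b=33)
    gcd(a=33, b=3)
      gcd(a=3, b=0)
      -> return 3
    -> return 3
  -> return 3
-> return 3

Final answer: 3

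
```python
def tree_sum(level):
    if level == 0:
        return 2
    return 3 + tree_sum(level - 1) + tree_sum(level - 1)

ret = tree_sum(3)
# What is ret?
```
Call trace (a repeated sub-call is expanded the first time; later identical calls just restate its return value):
tree_sum(level=3)
  tree_sum(level=2)
    tree_sum(level=1)
      tree_sum(level=0)
      -> return 2
      tree_sum(level=0)
      -> return 2
    -> return 7
    tree_sum(level=1) -> return 7  (same call as traced above)
  -> return 17
  tree_sum(level=2) -> return 17  (same call as traced above)
-> return 37

Final answer: 37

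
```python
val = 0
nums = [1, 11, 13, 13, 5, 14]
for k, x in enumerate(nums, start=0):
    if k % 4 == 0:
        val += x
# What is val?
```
Trace:
  val=0
  val=1, k=0, x=1
  val=1, k=1, x=11
  val=1, k=2, x=13
  val=1, k=3, x=13
  val=6, k=4, x=5
  val=6, k=5, x=14

Final answer: 6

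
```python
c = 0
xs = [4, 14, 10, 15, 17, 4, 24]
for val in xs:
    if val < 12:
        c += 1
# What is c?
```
Trace:
  c=0
  c=1, val=4
  c=1, val=14
  c=2, val=10
  c=2, val=15
  c=2, val=17
  c=3, val=4
  c=3, val=24

Final answer: 3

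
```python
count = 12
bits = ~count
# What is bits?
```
Trace:
  count=12
  count=12, bits=-13

Final answer: -13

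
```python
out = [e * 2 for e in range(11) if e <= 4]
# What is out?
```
Trace:
  e=0
  e=1
  e=2
  e=3
  e=4
  e=5
  e=6
  e=7
  e=8
  e=9
  e=10
  out=[0, 2, 4, 6, 8]

Final answer: [0, 2, 4, 6, 8]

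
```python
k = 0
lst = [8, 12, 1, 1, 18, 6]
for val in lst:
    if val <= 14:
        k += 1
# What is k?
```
Trace:
  k=0
  k=1, val=8
  k=2, val=12
  k=3, val=1
  k=4, val=1
  k=4, val=18
  k=5, val=6

Final answer: 5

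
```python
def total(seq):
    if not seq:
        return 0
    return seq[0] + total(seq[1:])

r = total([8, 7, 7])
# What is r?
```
Call trace:
total(seq=[8, 7, 7])
  total(seq=[7, 7])
    total(seq=[7])
      total(seq=[])
      -> return 0
    -> return 7
  -> return 14
-> return 22

Final answer: 22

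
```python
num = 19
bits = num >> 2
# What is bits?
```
Trace:
  num=19
  num=19, bits=4

Final answer: 4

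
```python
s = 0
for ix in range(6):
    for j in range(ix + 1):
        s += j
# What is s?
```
Trace:
  s=0
  s=0, ix=0, j=0
  s=0, ix=1, j=0
  s=1, ix=1, j=1
  s=1, ix=2, j=0
  s=2, ix=2, j=1
  s=4, ix=2, j=2
  s=4, ix=3, j=0
  s=5, ix=3, j=1
  s=7, ix=3, j=2
  s=10, ix=3, j=3
  s=10, ix=4, j=0
  s=11, ix=4, j=1
  s=13, ix=4, j=2
  s=16, ix=4, j=3
  s=20, ix=4, j=4
  s=20, ix=5, j=0
  s=21, ix=5, j=1
  s=23, ix=5, j=2
  s=26, ix=5, j=3
  s=30, ix=5, j=4
  s=35, ix=5, j=5

Final answer: 35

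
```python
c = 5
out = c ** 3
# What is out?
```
Trace:
  c=5
  c=5, out=125

Final answer: 125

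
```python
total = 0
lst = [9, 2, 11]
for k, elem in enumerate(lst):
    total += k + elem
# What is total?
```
Trace:
  total=0
  total=9, k=0, elem=9
  total=12, k=1, elem=2
  total=25, k=2, elem=11

Final answer: 25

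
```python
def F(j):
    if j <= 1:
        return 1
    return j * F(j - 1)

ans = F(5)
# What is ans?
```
Call trace:
F(j=5)
  F(j=4)
    F(j=3)
      F(j=2)
        F(j=1)
        -> return 1
      -> return 2
    -> return 6
  -> return 24
-> return 120

Final answer: 120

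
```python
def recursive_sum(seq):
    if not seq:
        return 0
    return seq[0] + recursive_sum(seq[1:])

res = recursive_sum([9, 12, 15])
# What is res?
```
Call trace:
recursive_sum(seq=[9, 12, 15])
  recursive_sum(seq=[12, 15])
    recursive_sum(seq=[15])
      recursive_sum(seq=[])
      -> return 0
    -> return 15
  -> return 27
-> return 36

Final answer: 36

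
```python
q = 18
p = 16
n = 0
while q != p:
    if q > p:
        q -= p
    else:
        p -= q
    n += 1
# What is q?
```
Trace:
  q=18
  q=18, p=16
  q=18, p=16, n=0
  q=2, p=16, n=1
  q=2, p=14, n=2
  q=2, p=12, n=3
  q=2, p=10, n=4
  q=2, p=8, n=5
  q=2, p=6, n=6
  q=2, p=4, n=7
  q=2, p=2, n=8

Final answer: 2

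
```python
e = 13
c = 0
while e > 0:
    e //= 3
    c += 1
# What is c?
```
Trace:
  e=13
  e=13, c=0
  e=4, c=1
  e=1, c=2
  e=0, c=3

Final answer: 3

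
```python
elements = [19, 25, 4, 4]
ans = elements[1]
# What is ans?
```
Trace:
  elements=[19, 25, 4, 4]
  elements=[19, 25, 4, 4], ans=25

Final answer: 25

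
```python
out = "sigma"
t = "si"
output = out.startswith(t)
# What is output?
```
Trace:
  out='sigma'
  out='sigma', t='si'
  out='sigma', t='si', output=True

Final answer: True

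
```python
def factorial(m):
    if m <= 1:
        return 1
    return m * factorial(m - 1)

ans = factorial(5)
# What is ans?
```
Call trace:
factorial(m=5)
  factorial(m=4)
    factorial(m=3)
      factorial(m=2)
        factorial(m=1)
        -> return 1
      -> return 2
    -> return 6
  -> return 24
-> return 120

Final answer: 120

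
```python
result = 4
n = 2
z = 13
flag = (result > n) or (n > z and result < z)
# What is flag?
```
Trace:
  result=4
  result=4, n=2
  result=4, n=2, z=13
  result=4, n=2, z=13, flag=True

Final answer: True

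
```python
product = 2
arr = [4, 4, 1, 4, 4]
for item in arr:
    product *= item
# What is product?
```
Trace:
  product=2
  product=8, item=4
  product=32, item=4
  product=32, item=1
  product=128, item=4
  product=512, item=4

Final answer: 512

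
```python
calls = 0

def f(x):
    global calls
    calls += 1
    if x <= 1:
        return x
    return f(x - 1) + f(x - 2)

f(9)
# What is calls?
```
Call trace (a repeated sub-call is expanded the first time; later identical calls just restate its return value):
f(x=9)
  f(x=8)
    f(x=7)
      f(x=6)
        f(x=5)
          f(x=4)
            f(x=3)
              f(x=2)
                f(x=1)
                -> return 1
                f(x=0)
                -> return 0
              -> return 1
              f(x=1)
              -> return 1
            -> return 2
            f(x=2) -> return 1  (same call as traced above)
          -> return 3
          f(x=3) -> return 2  (same call as traced above)
        -> return 5
        f(x=4) -> return 3  (same call as traced above)
      -> return 8
      f(x=5) -> return 5  (same call as traced above)
    -> return 13
    f(x=6) -> return 8  (same call as traced above)
  -> return 21
  f(x=7) -> return 13  (same call as traced above)
-> return 34

calls is incremented once per call, so count the calls in each subtree. Let C(x) = number of calls made by f(x).
C(0) = C(1) = 1 (base case, no recursion); C(x) = 1 + C(x - 1) + C(x - 2) otherwise.
C(2) = 1 + C(1) + C(0) = 1 + 1 + 1 = 3
C(3) = 1 + C(2) + C(1) = 1 + 3 + 1 = 5
C(4) = 1 + C(3) + C(2) = 1 + 5 + 3 = 9
C(5) = 1 + C(4) + C(3) = 1 + 9 + 5 = 15
C(6) = 1 + C(5) + C(4) = 1 + 15 + 9 = 25
C(7) = 1 + C(6) + C(5) = 1 + 25 + 15 = 41
C(8) = 1 + C(7) + C(6) = 1 + 41 + 25 = 67
C(9) = 1 + C(8) + C(7) = 1 + 67 + 41 = 109
calls = C(9) = 109

Final answer: 109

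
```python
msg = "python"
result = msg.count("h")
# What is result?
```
Trace:
  msg='python'
  msg='python', result=1

Final answer: 1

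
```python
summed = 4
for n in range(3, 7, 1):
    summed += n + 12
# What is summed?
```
Trace:
  summed=4
  summed=19, n=3
  summed=35, n=4
  summed=52, n=5
  summed=70, n=6

Final answer: 70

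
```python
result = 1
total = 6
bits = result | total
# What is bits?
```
Trace:
  result=1
  result=1, total=6
  result=1, total=6, bits=7

Final answer: 7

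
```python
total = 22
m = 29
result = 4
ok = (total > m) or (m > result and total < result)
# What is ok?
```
Trace:
  total=22
  total=22, m=29
  total=22, m=29, result=4
  total=22, m=29, result=4, ok=False

Final answer: False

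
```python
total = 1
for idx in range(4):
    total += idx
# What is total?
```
Trace:
  total=1
  total=1, idx=0
  total=2, idx=1
  total=4, idx=2
  total=7, idx=3

Final answer: 7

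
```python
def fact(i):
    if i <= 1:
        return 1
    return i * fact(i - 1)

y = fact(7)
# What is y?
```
Call trace:
fact(i=7)
  fact(i=6)
    fact(i=5)
      fact(i=4)
        fact(i=3)
          fact(i=2)
            fact(i=1)
            -> return 1
          -> return 2
        -> return 6
      -> return 24
    -> return 120
  -> return 720
-> return 5040

Final answer: 5040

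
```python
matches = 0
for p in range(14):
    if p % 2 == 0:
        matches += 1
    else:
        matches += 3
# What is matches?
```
Trace:
  matches=0
  matches=1, p=0
  matches=4, p=1
  matches=5, p=2
  matches=8, p=3
  matches=9, p=4
  matches=12, p=5
  matches=13, p=6
  matches=16, p=7
  matches=17, p=8
  matches=20, p=9
  matches=21, p=10
  matches=24, p=11
  matches=25, p=12
  matches=28, p=13

Final answer: 28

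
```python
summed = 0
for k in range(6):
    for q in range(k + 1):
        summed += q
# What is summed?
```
Trace:
  summed=0
  summed=0, k=0, q=0
  summed=0, k=1, q=0
  summed=1, k=1, q=1
  summed=1, k=2, q=0
  summed=2, k=2, q=1
  summed=4, k=2, q=2
  summed=4, k=3, q=0
  summed=5, k=3, q=1
  summed=7, k=3, q=2
  summed=10, k=3, q=3
  summed=10, k=4, q=0
  summed=11, k=4, q=1
  summed=13, k=4, q=2
  summed=16, k=4, q=3
  summed=20, k=4, q=4
  summed=20, k=5, q=0
  summed=21, k=5, q=1
  summed=23, k=5, q=2
  summed=26, k=5, q=3
  summed=30, k=5, q=4
  summed=35, k=5, q=5

Final answer: 35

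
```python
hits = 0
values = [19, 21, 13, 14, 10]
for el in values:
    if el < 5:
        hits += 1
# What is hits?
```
Trace:
  hits=0
  hits=0, el=19
  hits=0, el=21
  hits=0, el=13
  hits=0, el=14
  hits=0, el=10

Final answer: 0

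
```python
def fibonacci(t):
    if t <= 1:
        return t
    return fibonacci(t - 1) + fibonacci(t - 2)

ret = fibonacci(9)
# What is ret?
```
Call trace (a repeated sub-call is expanded the first time; later identical calls just restate its return value):
fibonacci(t=9)
  fibonacci(t=8)
    fibonacci(t=7)
      fibonacci(t=6)
        fibonacci(t=5)
          fibonacci(t=4)
            fibonacci(t=3)
              fibonacci(t=2)
                fibonacci(t=1)
                -> return 1
                fibonacci(t=0)
                -> return 0
              -> return 1
              fibonacci(t=1)
              -> return 1
            -> return 2
            fibonacci(t=2) -> return 1  (same call as traced above)
          -> return 3
          fibonacci(t=3) -> return 2  (same call as traced above)
        -> return 5
        fibonacci(t=4) -> return 3  (same call as traced above)
      -> return 8
      fibonacci(t=5) -> return 5  (same call as traced above)
    -> return 13
    fibonacci(t=6) -> return 8  (same call as traced above)
  -> return 21
  fibonacci(t=7) -> return 13  (same call as traced above)
-> return 34

Final answer: 34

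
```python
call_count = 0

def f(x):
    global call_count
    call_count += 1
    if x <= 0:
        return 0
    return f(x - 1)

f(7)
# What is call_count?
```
Call trace:
f(x=7)
  f(x=6)
    f(x=5)
      f(x=4)
        f(x=3)
          f(x=2)
            f(x=1)
              f(x=0)
              -> return 0
            -> return 0
          -> return 0
        -> return 0
      -> return 0
    -> return 0
  -> return 0
-> return 0

call_count is incremented once per call. f is entered once for each x = 7, 6, 5, 4, 3, 2, 1, 0 (the x <= 0 call returns without recursing), i.e. 7 + 1 calls.
call_count = 8

Final answer: 8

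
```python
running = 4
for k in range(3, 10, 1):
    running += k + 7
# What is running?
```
Trace:
  running=4
  running=14, k=3
  running=25, k=4
  running=37, k=5
  running=50, k=6
  running=64, k=7
  running=79, k=8
  running=95, k=9

Final answer: 95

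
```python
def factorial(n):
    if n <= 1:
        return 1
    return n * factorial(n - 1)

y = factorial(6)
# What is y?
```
Call trace:
factorial(n=6)
  factorial(n=5)
    factorial(n=4)
      factorial(n=3)
        factorial(n=2)
          factorial(n=1)
          -> return 1
        -> return 2
      -> return 6
    -> return 24
  -> return 120
-> return 720

Final answer: 720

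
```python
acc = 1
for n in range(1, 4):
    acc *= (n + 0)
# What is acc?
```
Trace:
  acc=1
  acc=1, n=1
  acc=2, n=2
  acc=6, n=3

Final answer: 6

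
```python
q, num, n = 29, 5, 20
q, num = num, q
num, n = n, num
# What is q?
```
Trace:
  q=29, num=5, n=20
  q=5, num=29, n=20
  q=5, num=20, n=29

Final answer: 5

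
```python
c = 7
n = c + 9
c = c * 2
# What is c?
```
Trace:
  c=7
  c=7, n=16
  c=14, n=16

Final answer: 14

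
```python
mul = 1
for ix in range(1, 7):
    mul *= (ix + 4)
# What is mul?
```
Trace:
  mul=1
  mul=5, ix=1
  mul=30, ix=2
  mul=210, ix=3
  mul=1680, ix=4
  mul=15120, ix=5
  mul=151200, ix=6

Final answer: 151200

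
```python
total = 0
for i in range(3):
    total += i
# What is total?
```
Trace:
  total=0
  total=0, i=0
  total=1, i=1
  total=3, i=2

Final answer: 3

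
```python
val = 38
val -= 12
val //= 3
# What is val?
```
Trace:
  val=38
  val=26
  val=8

Final answer: 8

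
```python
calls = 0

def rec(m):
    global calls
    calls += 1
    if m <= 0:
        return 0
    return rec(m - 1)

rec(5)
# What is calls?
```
Call trace:
rec(m=5)
  rec(m=4)
    rec(m=3)
      rec(m=2)
        rec(m=1)
          rec(m=0)
          -> return 0
        -> return 0
      -> return 0
    -> return 0
  -> return 0
-> return 0

calls is incremented once per call. rec is entered once for each m = 5, 4, 3, 2, 1, 0 (the m <= 0 call returns without recursing), i.e. 5 + 1 calls.
calls = 6

Final answer: 6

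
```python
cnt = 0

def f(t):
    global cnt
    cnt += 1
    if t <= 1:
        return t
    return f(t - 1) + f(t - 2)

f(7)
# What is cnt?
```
Call trace (a repeated sub-call is expanded the first time; later identical calls just restate its return value):
f(t=7)
  f(t=6)
    f(t=5)
      f(t=4)
        f(t=3)
          f(t=2)
            f(t=1)
            -> return 1
            f(t=0)
            -> return 0
          -> return 1
          f(t=1)
          -> return 1
        -> return 2
        f(t=2) -> return 1  (same call as traced above)
      -> return 3
      f(t=3) -> return 2  (same call as traced above)
    -> return 5
    f(t=4) -> return 3  (same call as traced above)
  -> return 8
  f(t=5) -> return 5  (same call as traced above)
-> return 13

cnt is incremented once per call, so count the calls in each subtree. Let C(t) = number of calls made by f(t).
C(0) = C(1) = 1 (base case, no recursion); C(t) = 1 + C(t - 1) + C(t - 2) otherwise.
C(2) = 1 + C(1) + C(0) = 1 + 1 + 1 = 3
C(3) = 1 + C(2) + C(1) = 1 + 3 + 1 = 5
C(4) = 1 + C(3) + C(2) = 1 + 5 + 3 = 9
C(5) = 1 + C(4) + C(3) = 1 + 9 + 5 = 15
C(6) = 1 + C(5) + C(4) = 1 + 15 + 9 = 25
C(7) = 1 + C(6) + C(5) = 1 + 25 + 15 = 41
cnt = C(7) = 41

Final answer: 41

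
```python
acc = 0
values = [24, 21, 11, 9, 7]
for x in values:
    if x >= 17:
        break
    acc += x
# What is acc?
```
Trace:
  acc=0
  acc=0, x=24

Final answer: 0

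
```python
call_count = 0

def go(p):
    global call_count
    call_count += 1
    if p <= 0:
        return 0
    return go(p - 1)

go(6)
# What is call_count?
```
Call trace:
go(p=6)
  go(p=5)
    go(p=4)
      go(p=3)
        go(p=2)
          go(p=1)
            go(p=0)
            -> return 0
          -> return 0
        -> return 0
      -> return 0
    -> return 0
  -> return 0
-> return 0

call_count is incremented once per call. go is entered once for each p = 6, 5, 4, 3, 2, 1, 0 (the p <= 0 call returns without recursing), i.e. 6 + 1 calls.
call_count = 7

Final answer: 7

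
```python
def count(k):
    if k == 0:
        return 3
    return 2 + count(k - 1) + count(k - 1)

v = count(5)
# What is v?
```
Call trace (a repeated sub-call is expanded the first time; later identical calls just restate its return value):
count(k=5)
  count(k=4)
    count(k=3)
      count(k=2)
        count(k=1)
          count(k=0)
          -> return 3
          count(k=0)
          -> return 3
        -> return 8
        count(k=1) -> return 8  (same call as traced above)
      -> return 18
      count(k=2) -> return 18  (same call as traced above)
    -> return 38
    count(k=3) -> return 38  (same call as traced above)
  -> return 78
  count(k=4) -> return 78  (same call as traced above)
-> return 158

Final answer: 158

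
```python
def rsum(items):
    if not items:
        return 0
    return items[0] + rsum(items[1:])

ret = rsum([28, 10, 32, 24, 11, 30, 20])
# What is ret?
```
Call trace:
rsum(items=[28, 10, 32, 24, 11, 30, 20])
  rsum(items=[10, 32, 24, 11, 30, 20])
    rsum(items=[32, 24, 11, 30, 20])
      rsum(items=[24, 11, 30, 20])
        rsum(items=[11, 30, 20])
          rsum(items=[30, 20])
            rsum(items=[20])
              rsum(items=[])
              -> return 0
            -> return 20
          -> return 50
        -> return 61
      -> return 85
    -> return 117
  -> return 127
-> return 155

Final answer: 155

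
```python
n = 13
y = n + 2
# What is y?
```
Trace:
  n=13
  n=13, y=15

Final answer: 15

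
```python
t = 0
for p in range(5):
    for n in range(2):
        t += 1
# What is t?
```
Trace:
  t=0
  t=1, p=0, n=0
  t=2, p=0, n=1
  t=3, p=1, n=0
  t=4, p=1, n=1
  t=5, p=2, n=0
  t=6, p=2, n=1
  t=7, p=3, n=0
  t=8, p=3, n=1
  t=9, p=4, n=0
  t=10, p=4, n=1

Final answer: 10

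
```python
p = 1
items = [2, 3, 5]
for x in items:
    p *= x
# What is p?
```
Trace:
  p=1
  p=2, x=2
  p=6, x=3
  p=30, x=5

Final answer: 30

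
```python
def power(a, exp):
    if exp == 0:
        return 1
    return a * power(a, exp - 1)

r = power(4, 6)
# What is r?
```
Call trace:
power(a=4, exp=6)
  power(a=4, exp=5)
    power(a=4, exp=4)
      power(a=4, exp=3)
        power(a=4, exp=2)
          power(a=4, exp=1)
            power(a=4, exp=0)
            -> return 1
          -> return 4
        -> return 16
      -> return 64
    -> return 256
  -> return 1024
-> return 4096

Final answer: 4096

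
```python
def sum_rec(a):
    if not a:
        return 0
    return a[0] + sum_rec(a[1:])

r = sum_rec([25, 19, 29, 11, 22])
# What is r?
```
Call trace:
sum_rec(a=[25, 19, 29, 11, 22])
  sum_rec(a=[19, 29, 11, 22])
    sum_rec(a=[29, 11, 22])
      sum_rec(a=[11, 22])
        sum_rec(a=[22])
          sum_rec(a=[])
          -> return 0
        -> return 22
      -> return 33
    -> return 62
  -> return 81
-> return 106

Final answer: 106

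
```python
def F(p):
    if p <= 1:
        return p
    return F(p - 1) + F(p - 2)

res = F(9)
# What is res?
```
Call trace (a repeated sub-call is expanded the first time; later identical calls just restate its return value):
F(p=9)
  F(p=8)
    F(p=7)
      F(p=6)
        F(p=5)
          F(p=4)
            F(p=3)
              F(p=2)
                F(p=1)
                -> return 1
                F(p=0)
                -> return 0
              -> return 1
              F(p=1)
              -> return 1
            -> return 2
            F(p=2) -> return 1  (same call as traced above)
          -> return 3
          F(p=3) -> return 2  (same call as traced above)
        -> return 5
        F(p=4) -> return 3  (same call as traced above)
      -> return 8
      F(p=5) -> return 5  (same call as traced above)
    -> return 13
    F(p=6) -> return 8  (same call as traced above)
  -> return 21
  F(p=7) -> return 13  (same call as traced above)
-> return 34

Final answer: 34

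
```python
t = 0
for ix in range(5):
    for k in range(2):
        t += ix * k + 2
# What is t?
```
Trace:
  t=0
  t=2, ix=0, k=0
  t=4, ix=0, k=1
  t=6, ix=1, k=0
  t=9, ix=1, k=1
  t=11, ix=2, k=0
  t=15, ix=2, k=1
  t=17, ix=3, k=0
  t=22, ix=3, k=1
  t=24, ix=4, k=0
  t=30, ix=4, k=1

Final answer: 30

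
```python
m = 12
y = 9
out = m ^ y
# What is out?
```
Trace:
  m=12
  m=12, y=9
  m=12, y=9, out=5

Final answer: 5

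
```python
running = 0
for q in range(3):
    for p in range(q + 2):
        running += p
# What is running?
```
Trace:
  running=0
  running=0, q=0, p=0
  running=1, q=0, p=1
  running=1, q=1, p=0
  running=2, q=1, p=1
  running=4, q=1, p=2
  running=4, q=2, p=0
  running=5, q=2, p=1
  running=7, q=2, p=2
  running=10, q=2, p=3

Final answer: 10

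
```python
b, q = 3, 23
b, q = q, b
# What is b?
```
Trace:
  b=3, q=23
  b=23, q=3

Final answer: 23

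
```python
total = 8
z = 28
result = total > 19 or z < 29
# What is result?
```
Trace:
  total=8
  total=8, z=28
  total=8, z=28, result=True

Final answer: True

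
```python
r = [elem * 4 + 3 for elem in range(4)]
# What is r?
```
Trace:
  elem=0
  elem=1
  elem=2
  elem=3
  r=[3, 7, 11, 15]

Final answer: [3, 7, 11, 15]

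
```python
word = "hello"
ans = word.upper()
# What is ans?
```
Trace:
  word='hello'
  word='hello', ans='HELLO'

Final answer: 'HELLO'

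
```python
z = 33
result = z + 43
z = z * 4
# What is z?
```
Trace:
  z=33
  z=33, result=76
  z=132, result=76

Final answer: 132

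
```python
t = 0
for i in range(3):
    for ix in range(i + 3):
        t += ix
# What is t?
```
Trace:
  t=0
  t=0, i=0, ix=0
  t=1, i=0, ix=1
  t=3, i=0, ix=2
  t=3, i=1, ix=0
  t=4, i=1, ix=1
  t=6, i=1, ix=2
  t=9, i=1, ix=3
  t=9, i=2, ix=0
  t=10, i=2, ix=1
  t=12, i=2, ix=2
  t=15, i=2, ix=3
  t=19, i=2, ix=4

Final answer: 19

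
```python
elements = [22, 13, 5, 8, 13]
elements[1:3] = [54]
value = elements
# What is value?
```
Trace:
  elements=[22, 13, 5, 8, 13]
  elements=[22, 54, 8, 13]
  elements=[22, 54, 8, 13], value=[22, 54, 8, 13]

Final answer: [22, 54, 8, 13]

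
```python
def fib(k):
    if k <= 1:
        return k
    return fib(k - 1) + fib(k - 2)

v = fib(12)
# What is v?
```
Call trace (a repeated sub-call is expanded the first time; later identical calls just restate its return value):
fib(k=12)
  fib(k=11)
    fib(k=10)
      fib(k=9)
        fib(k=8)
          fib(k=7)
            fib(k=6)
              fib(k=5)
                fib(k=4)
                  fib(k=3)
                    fib(k=2)
                      fib(k=1)
                      -> return 1
                      fib(k=0)
                      -> return 0
                    -> return 1
                    fib(k=1)
                    -> return 1
                  -> return 2
                  fib(k=2) -> return 1  (same call as traced above)
                -> return 3
                fib(k=3) -> return 2  (same call as traced above)
              -> return 5
              fib(k=4) -> return 3  (same call as traced above)
            -> return 8
            fib(k=5) -> return 5  (same call as traced above)
          -> return 13
          fib(k=6) -> return 8  (same call as traced above)
        -> return 21
        fib(k=7) -> return 13  (same call as traced above)
      -> return 34
      fib(k=8) -> return 21  (same call as traced above)
    -> return 55
    fib(k=9) -> return 34  (same call as traced above)
  -> return 89
  fib(k=10) -> return 55  (same call as traced above)
-> return 144

Final answer: 144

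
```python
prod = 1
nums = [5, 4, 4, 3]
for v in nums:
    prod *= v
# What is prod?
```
Trace:
  prod=1
  prod=5, v=5
  prod=20, v=4
  prod=80, v=4
  prod=240, v=3

Final answer: 240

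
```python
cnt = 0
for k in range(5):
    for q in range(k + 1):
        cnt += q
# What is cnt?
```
Trace:
  cnt=0
  cnt=0, k=0, q=0
  cnt=0, k=1, q=0
  cnt=1, k=1, q=1
  cnt=1, k=2, q=0
  cnt=2, k=2, q=1
  cnt=4, k=2, q=2
  cnt=4, k=3, q=0
  cnt=5, k=3, q=1
  cnt=7, k=3, q=2
  cnt=10, k=3, q=3
  cnt=10, k=4, q=0
  cnt=11, k=4, q=1
  cnt=13, k=4, q=2
  cnt=16, k=4, q=3
  cnt=20, k=4, q=4

Final answer: 20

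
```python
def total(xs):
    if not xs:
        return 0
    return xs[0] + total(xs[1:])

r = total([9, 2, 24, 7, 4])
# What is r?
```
Call trace:
total(xs=[9, 2, 24, 7, 4])
  total(xs=[2, 24, 7, 4])
    total(xs=[24, 7, 4])
      total(xs=[7, 4])
        total(xs=[4])
          total(xs=[])
          -> return 0
        -> return 4
      -> return 11
    -> return 35
  -> return 37
-> return 46

Final answer: 46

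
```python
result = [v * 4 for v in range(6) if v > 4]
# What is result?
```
Trace:
  v=0
  v=1
  v=2
  v=3
  v=4
  v=5
  result=[20]

Final answer: [20]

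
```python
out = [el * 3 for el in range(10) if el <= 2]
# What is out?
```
Trace:
  el=0
  el=1
  el=2
  el=3
  el=4
  el=5
  el=6
  el=7
  el=8
  el=9
  out=[0, 3, 6]

Final answer: [0, 3, 6]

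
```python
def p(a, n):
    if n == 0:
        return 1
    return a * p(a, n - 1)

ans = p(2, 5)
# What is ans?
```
Call trace:
p(a=2, n=5)
  p(a=2, n=4)
    p(a=2, n=3)
      p(a=2, n=2)
        p(a=2, n=1)
          p(a=2, n=0)
          -> return 1
        -> return 2
      -> return 4
    -> return 8
  -> return 16
-> return 32

Final answer: 32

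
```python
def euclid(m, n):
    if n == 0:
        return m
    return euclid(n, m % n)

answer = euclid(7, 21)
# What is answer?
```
Call trace:
euclid(m=7, n=21)
  euclid(m=21, n=7)
    euclid(m=7, n=0)
    -> return 7
  -> return 7
-> return 7

Final answer: 7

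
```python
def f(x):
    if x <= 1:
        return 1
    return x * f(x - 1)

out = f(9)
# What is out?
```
Call trace:
f(x=9)
  f(x=8)
    f(x=7)
      f(x=6)
        f(x=5)
          f(x=4)
            f(x=3)
              f(x=2)
                f(x=1)
                -> return 1
              -> return 2
            -> return 6
          -> return 24
        -> return 120
      -> return 720
    -> return 5040
  -> return 40320
-> return 362880

Final answer: 362880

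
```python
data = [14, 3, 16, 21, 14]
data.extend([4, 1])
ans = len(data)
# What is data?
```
Trace:
  data=[14, 3, 16, 21, 14]
  data=[14, 3, 16, 21, 14, 4, 1]
  data=[14, 3, 16, 21, 14, 4, 1], ans=7

Final answer: [14, 3, 16, 21, 14, 4, 1]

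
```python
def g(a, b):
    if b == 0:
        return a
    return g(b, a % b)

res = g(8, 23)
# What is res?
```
Call trace:
g(a=8, b=23)
  g(a=23, b=8)
    g(a=8, b=7)
      g(a=7, b=1)
        g(a=1, b=0)
        -> return 1
      -> return 1
    -> return 1
  -> return 1
-> return 1

Final answer: 1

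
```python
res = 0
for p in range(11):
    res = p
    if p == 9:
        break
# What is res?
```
Trace:
  res=0
  res=0, p=0
  res=1, p=1
  res=2, p=2
  res=3, p=3
  res=4, p=4
  res=5, p=5
  res=6, p=6
  res=7, p=7
  res=8, p=8
  res=9, p=9

Final answer: 9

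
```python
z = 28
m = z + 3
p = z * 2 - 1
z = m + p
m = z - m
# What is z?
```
Trace:
  z=28
  z=28, m=31
  z=28, m=31, p=55
  z=86, m=31, p=55
  z=86, m=55, p=55

Final answer: 86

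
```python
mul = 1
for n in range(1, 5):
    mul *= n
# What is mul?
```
Trace:
  mul=1
  mul=1, n=1
  mul=2, n=2
  mul=6, n=3
  mul=24, n=4

Final answer: 24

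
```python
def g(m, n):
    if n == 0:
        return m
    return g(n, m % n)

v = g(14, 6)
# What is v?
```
Call trace:
g(m=14, n=6)
  g(m=6, n=2)
    g(m=2, n=0)
    -> return 2
  -> return 2
-> return 2

Final answer: 2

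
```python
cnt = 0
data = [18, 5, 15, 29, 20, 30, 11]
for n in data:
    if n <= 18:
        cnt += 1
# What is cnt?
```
Trace:
  cnt=0
  cnt=1, n=18
  cnt=2, n=5
  cnt=3, n=15
  cnt=3, n=29
  cnt=3, n=20
  cnt=3, n=30
  cnt=4, n=11

Final answer: 4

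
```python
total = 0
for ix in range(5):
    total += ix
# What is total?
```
Trace:
  total=0
  total=0, ix=0
  total=1, ix=1
  total=3, ix=2
  total=6, ix=3
  total=10, ix=4

Final answer: 10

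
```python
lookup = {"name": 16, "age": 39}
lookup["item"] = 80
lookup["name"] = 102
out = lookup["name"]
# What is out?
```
Trace:
  lookup={'name': 16, 'age': 39}
  lookup={'name': 16, 'age': 39, 'item': 80}
  lookup={'name': 102, 'age': 39, 'item': 80}
  lookup={'name': 102, 'age': 39, 'item': 80}, out=102

Final answer: 102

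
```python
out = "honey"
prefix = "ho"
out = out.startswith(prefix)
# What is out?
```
Trace:
  out='honey'
  out='honey', prefix='ho'
  out=True, prefix='ho'

Final answer: True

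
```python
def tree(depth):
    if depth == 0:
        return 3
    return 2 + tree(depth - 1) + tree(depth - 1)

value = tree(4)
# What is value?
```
Call trace (a repeated sub-call is expanded the first time; later identical calls just restate its return value):
tree(depth=4)
  tree(depth=3)
    tree(depth=2)
      tree(depth=1)
        tree(depth=0)
        -> return 3
        tree(depth=0)
        -> return 3
      -> return 8
      tree(depth=1) -> return 8  (same call as traced above)
    -> return 18
    tree(depth=2) -> return 18  (same call as traced above)
  -> return 38
  tree(depth=3) -> return 38  (same call as traced above)
-> return 78

Final answer: 78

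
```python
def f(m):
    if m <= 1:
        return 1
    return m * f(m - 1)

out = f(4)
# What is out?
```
Call trace:
f(m=4)
  f(m=3)
    f(m=2)
      f(m=1)
      -> return 1
    -> return 2
  -> return 6
-> return 24

Final answer: 24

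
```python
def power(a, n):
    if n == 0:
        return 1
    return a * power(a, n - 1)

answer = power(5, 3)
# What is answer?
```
Call trace:
power(a=5, n=3)
  power(a=5, n=2)
    power(a=5, n=1)
      power(a=5, n=0)
      -> return 1
    -> return 5
  -> return 25
-> return 125

Final answer: 125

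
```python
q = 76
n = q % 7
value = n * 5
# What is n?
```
Trace:
  q=76
  q=76, n=6
  q=76, n=6, value=30

Final answer: 6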